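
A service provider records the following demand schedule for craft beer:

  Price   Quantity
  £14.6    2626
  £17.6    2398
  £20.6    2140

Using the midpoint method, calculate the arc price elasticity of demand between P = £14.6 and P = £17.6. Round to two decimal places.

-0.49

At P = 14.6, Q = 2626; at P = 17.6, Q = 2398.
ΔQ = -228, ΔP = 3.0. Midpoints: P̄ = 16.10, Q̄ = 2512.0.
ε = (ΔQ/ΔP)(P̄/Q̄) = (-228/3.0)(16.10/2512.0).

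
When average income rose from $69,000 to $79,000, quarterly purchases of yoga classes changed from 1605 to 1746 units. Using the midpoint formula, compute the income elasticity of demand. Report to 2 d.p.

0.62

ΔQ = 141, ΔI = 10000. Midpoints: Ī = 74,000, Q̄ = 1675.5.
ε_I = (ΔQ/ΔI)(Ī/Q̄) = (141/10000)(74000/1675.5).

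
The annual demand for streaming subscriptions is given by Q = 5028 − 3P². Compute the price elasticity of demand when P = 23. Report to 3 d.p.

At P = 23, Q = 3441.
dQ/dP = −6P = -138.
ε = (dQ/dP)(P/Q) = (-138)(23/3441).
|ε| < 1, so demand is inelastic at this price.

-0.922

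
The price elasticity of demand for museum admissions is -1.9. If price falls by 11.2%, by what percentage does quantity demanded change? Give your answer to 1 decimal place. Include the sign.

%ΔQ ≈ ε × %ΔP = (-1.9)(-11.2%) = 21.28%.

21.3%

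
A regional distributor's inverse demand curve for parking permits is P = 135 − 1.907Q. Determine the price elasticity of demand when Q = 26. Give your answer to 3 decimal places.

At Q = 26, P = 135 − 1.907(26) = 85.42.
dP/dQ = −1.907, so dQ/dP = 1/(−1.907) = -0.524.
ε = (dQ/dP)(P/Q) = (-0.524)(85.42/26).

-1.723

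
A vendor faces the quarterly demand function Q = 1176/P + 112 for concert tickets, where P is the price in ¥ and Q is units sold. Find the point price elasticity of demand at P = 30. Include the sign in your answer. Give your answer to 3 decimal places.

At P = 30, Q = 151.200.
dQ/dP = −1176/P² = -1.307.
ε = (dQ/dP)(P/Q) = (-1.307)(30/151.200).
|ε| < 1, so demand is inelastic at this price.

-0.259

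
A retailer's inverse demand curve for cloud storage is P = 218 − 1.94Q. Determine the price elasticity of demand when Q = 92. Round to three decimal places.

-0.221

At Q = 92, P = 218 − 1.94(92) = 39.52.
dP/dQ = −1.94, so dQ/dP = 1/(−1.94) = -0.515.
ε = (dQ/dP)(P/Q) = (-0.515)(39.52/92).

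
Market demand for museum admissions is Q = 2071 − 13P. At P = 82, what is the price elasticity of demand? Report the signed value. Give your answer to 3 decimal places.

-1.061

At P = 82, Q = 1005.
dQ/dP = −13.
ε = (dQ/dP)(P/Q) = (-13)(82/1005).
|ε| > 1, so demand is elastic at this price.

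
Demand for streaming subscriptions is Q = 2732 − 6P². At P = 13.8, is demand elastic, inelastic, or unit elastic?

Q = 1589.360, dQ/dP = -165.600.
ε = (dQ/dP)(P/Q) ≈ -1.438.
|ε| = 1.44 > 1.

elastic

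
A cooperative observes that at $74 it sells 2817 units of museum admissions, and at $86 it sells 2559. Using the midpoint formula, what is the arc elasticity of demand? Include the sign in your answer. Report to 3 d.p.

-0.640

ΔQ = 2559 − 2817 = -258; ΔP = 86 − 74 = 12.
Midpoints: P̄ = 80.00, Q̄ = 2688.0.
ε = (ΔQ/ΔP)(P̄/Q̄) = (-258/12)(80.00/2688.0).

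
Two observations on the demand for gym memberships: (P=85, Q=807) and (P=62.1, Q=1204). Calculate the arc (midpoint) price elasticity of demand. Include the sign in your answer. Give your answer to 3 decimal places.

-1.268

ΔQ = 1204 − 807 = 397; ΔP = 62.1 − 85 = -22.9.
Midpoints: P̄ = 73.55, Q̄ = 1005.5.
ε = (ΔQ/ΔP)(P̄/Q̄) = (397/-22.9)(73.55/1005.5).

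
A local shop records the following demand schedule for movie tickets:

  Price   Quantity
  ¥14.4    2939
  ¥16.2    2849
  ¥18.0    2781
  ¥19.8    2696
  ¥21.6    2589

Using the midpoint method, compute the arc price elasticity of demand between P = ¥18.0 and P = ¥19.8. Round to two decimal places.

-0.33

At P = 18.0, Q = 2781; at P = 19.8, Q = 2696.
ΔQ = -85, ΔP = 1.8. Midpoints: P̄ = 18.90, Q̄ = 2738.5.
ε = (ΔQ/ΔP)(P̄/Q̄) = (-85/1.8)(18.90/2738.5).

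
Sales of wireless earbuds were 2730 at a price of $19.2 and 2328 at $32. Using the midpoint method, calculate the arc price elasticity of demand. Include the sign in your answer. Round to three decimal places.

ΔQ = 2328 − 2730 = -402; ΔP = 32 − 19.2 = 12.8.
Midpoints: P̄ = 25.60, Q̄ = 2529.0.
ε = (ΔQ/ΔP)(P̄/Q̄) = (-402/12.8)(25.60/2529.0).

-0.318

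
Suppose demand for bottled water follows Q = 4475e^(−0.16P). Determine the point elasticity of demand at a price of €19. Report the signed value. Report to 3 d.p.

-3.040

At P = 19, Q = 214.061.
dQ/dP = −0.16·4475e^(−0.16P) = −0.16Q = -34.250.
ε = (dQ/dP)(P/Q) = (-34.250)(19/214.061).
|ε| > 1, so demand is elastic at this price.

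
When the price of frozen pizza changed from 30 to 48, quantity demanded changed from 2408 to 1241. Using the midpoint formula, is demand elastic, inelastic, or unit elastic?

elastic

Arc ε ≈ -1.386.
|ε| = 1.39 > 1.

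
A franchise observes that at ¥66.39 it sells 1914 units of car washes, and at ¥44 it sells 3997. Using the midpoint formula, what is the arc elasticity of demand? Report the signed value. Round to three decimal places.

ΔQ = 3997 − 1914 = 2083; ΔP = 44 − 66.39 = -22.39.
Midpoints: P̄ = 55.20, Q̄ = 2955.5.
ε = (ΔQ/ΔP)(P̄/Q̄) = (2083/-22.39)(55.20/2955.5).

-1.737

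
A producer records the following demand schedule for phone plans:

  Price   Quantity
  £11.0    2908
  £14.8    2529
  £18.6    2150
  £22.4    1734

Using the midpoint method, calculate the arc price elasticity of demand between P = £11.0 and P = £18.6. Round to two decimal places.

At P = 11.0, Q = 2908; at P = 18.6, Q = 2150.
ΔQ = -758, ΔP = 7.6. Midpoints: P̄ = 14.80, Q̄ = 2529.0.
ε = (ΔQ/ΔP)(P̄/Q̄) = (-758/7.6)(14.80/2529.0).

-0.58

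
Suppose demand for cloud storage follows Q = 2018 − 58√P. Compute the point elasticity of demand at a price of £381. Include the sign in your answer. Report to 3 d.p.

-0.639

At P = 381, Q = 885.885.
dQ/dP = −58/(2√P) = -1.486.
ε = (dQ/dP)(P/Q) = (-1.486)(381/885.885).
|ε| < 1, so demand is inelastic at this price.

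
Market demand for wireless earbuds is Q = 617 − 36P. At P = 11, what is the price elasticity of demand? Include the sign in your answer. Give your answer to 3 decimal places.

-1.792

At P = 11, Q = 221.
dQ/dP = −36.
ε = (dQ/dP)(P/Q) = (-36)(11/221).
|ε| > 1, so demand is elastic at this price.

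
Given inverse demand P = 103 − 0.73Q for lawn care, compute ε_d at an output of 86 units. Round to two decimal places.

At Q = 86, P = 103 − 0.73(86) = 40.22.
dP/dQ = −0.73, so dQ/dP = 1/(−0.73) = -1.370.
ε = (dQ/dP)(P/Q) = (-1.370)(40.22/86).

-0.64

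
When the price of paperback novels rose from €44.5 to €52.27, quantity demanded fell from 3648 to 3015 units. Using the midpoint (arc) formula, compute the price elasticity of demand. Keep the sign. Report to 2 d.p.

ΔQ = 3015 − 3648 = -633; ΔP = 52.27 − 44.5 = 7.77.
Midpoints: P̄ = 48.39, Q̄ = 3331.5.
ε = (ΔQ/ΔP)(P̄/Q̄) = (-633/7.77)(48.39/3331.5).

-1.18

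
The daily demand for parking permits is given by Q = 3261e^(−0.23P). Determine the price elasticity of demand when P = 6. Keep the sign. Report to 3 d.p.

At P = 6, Q = 820.398.
dQ/dP = −0.23·3261e^(−0.23P) = −0.23Q = -188.691.
ε = (dQ/dP)(P/Q) = (-188.691)(6/820.398).
|ε| > 1, so demand is elastic at this price.

-1.380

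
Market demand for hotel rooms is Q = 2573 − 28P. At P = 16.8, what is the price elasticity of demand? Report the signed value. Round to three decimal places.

-0.224

At P = 16.8, Q = 2102.600.
dQ/dP = −28.
ε = (dQ/dP)(P/Q) = (-28)(16.8/2102.600).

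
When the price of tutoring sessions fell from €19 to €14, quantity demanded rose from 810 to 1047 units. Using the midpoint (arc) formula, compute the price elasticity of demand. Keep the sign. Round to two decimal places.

-0.84

ΔQ = 1047 − 810 = 237; ΔP = 14 − 19 = -5.
Midpoints: P̄ = 16.50, Q̄ = 928.5.
ε = (ΔQ/ΔP)(P̄/Q̄) = (237/-5)(16.50/928.5).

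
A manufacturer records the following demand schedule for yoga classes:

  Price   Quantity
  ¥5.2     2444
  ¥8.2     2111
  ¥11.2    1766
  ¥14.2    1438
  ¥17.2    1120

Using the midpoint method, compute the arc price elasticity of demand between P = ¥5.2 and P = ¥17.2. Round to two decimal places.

At P = 5.2, Q = 2444; at P = 17.2, Q = 1120.
ΔQ = -1324, ΔP = 12.0. Midpoints: P̄ = 11.20, Q̄ = 1782.0.
ε = (ΔQ/ΔP)(P̄/Q̄) = (-1324/12.0)(11.20/1782.0).

-0.69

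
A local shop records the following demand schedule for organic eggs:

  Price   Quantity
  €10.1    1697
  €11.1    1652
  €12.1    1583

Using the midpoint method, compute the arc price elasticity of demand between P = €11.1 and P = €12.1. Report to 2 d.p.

At P = 11.1, Q = 1652; at P = 12.1, Q = 1583.
ΔQ = -69, ΔP = 1.0. Midpoints: P̄ = 11.60, Q̄ = 1617.5.
ε = (ΔQ/ΔP)(P̄/Q̄) = (-69/1.0)(11.60/1617.5).

-0.49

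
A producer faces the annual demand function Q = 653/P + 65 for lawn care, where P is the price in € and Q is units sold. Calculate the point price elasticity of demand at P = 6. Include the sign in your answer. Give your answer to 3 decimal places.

At P = 6, Q = 173.833.
dQ/dP = −653/P² = -18.139.
ε = (dQ/dP)(P/Q) = (-18.139)(6/173.833).

-0.626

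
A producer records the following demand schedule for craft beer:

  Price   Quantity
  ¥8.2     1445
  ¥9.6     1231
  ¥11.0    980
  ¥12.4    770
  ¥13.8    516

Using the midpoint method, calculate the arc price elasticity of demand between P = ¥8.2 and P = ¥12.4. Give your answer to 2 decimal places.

-1.49

At P = 8.2, Q = 1445; at P = 12.4, Q = 770.
ΔQ = -675, ΔP = 4.2. Midpoints: P̄ = 10.30, Q̄ = 1107.5.
ε = (ΔQ/ΔP)(P̄/Q̄) = (-675/4.2)(10.30/1107.5).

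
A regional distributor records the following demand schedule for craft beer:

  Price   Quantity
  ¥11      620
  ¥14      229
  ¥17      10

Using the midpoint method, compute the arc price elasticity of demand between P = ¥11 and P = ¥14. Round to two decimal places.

At P = 11, Q = 620; at P = 14, Q = 229.
ΔQ = -391, ΔP = 3. Midpoints: P̄ = 12.50, Q̄ = 424.5.
ε = (ΔQ/ΔP)(P̄/Q̄) = (-391/3)(12.50/424.5).

-3.84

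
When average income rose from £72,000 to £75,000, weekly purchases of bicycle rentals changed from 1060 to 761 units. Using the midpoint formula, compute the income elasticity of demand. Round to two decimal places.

ΔQ = -299, ΔI = 3000. Midpoints: Ī = 73,500, Q̄ = 910.5.
ε_I = (ΔQ/ΔI)(Ī/Q̄) = (-299/3000)(73500/910.5).

-8.05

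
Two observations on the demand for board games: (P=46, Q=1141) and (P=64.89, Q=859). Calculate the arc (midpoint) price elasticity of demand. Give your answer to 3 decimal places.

-0.828

ΔQ = 859 − 1141 = -282; ΔP = 64.89 − 46 = 18.89.
Midpoints: P̄ = 55.45, Q̄ = 1000.0.
ε = (ΔQ/ΔP)(P̄/Q̄) = (-282/18.89)(55.45/1000.0).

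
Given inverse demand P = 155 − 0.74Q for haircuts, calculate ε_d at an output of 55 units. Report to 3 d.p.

At Q = 55, P = 155 − 0.74(55) = 114.30.
dP/dQ = −0.74, so dQ/dP = 1/(−0.74) = -1.351.
ε = (dQ/dP)(P/Q) = (-1.351)(114.30/55).

-2.808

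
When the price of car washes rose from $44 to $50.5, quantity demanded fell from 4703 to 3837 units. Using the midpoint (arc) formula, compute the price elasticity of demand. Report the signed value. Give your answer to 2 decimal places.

-1.47

ΔQ = 3837 − 4703 = -866; ΔP = 50.5 − 44 = 6.5.
Midpoints: P̄ = 47.25, Q̄ = 4270.0.
ε = (ΔQ/ΔP)(P̄/Q̄) = (-866/6.5)(47.25/4270.0).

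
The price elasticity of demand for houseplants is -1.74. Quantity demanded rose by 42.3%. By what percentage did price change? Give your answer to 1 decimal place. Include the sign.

%ΔP ≈ %ΔQ / ε = (42.3%)/(-1.74) = -24.31%.

-24.3%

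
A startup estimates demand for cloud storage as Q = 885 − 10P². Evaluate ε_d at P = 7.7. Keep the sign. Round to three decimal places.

At P = 7.7, Q = 292.100.
dQ/dP = −20P = -154.
ε = (dQ/dP)(P/Q) = (-154)(7.7/292.100).
|ε| > 1, so demand is elastic at this price.

-4.060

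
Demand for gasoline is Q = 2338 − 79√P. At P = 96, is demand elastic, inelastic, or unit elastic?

inelastic

Q = 1563.961, dQ/dP = -4.031.
ε = (dQ/dP)(P/Q) ≈ -0.247.
|ε| = 0.25 < 1.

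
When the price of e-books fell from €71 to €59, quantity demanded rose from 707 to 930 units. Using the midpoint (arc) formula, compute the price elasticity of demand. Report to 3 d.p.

-1.476

ΔQ = 930 − 707 = 223; ΔP = 59 − 71 = -12.
Midpoints: P̄ = 65.00, Q̄ = 818.5.
ε = (ΔQ/ΔP)(P̄/Q̄) = (223/-12)(65.00/818.5).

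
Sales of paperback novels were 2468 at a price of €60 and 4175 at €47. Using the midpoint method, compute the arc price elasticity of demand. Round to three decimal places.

ΔQ = 4175 − 2468 = 1707; ΔP = 47 − 60 = -13.
Midpoints: P̄ = 53.50, Q̄ = 3321.5.
ε = (ΔQ/ΔP)(P̄/Q̄) = (1707/-13)(53.50/3321.5).

-2.115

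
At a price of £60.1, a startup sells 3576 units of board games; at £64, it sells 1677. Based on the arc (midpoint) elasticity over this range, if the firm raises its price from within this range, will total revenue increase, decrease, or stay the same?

Arc ε = (-1899/3.9)(62.05/2626.5) ≈ -11.503.
|ε| = 11.50 > 1, so demand is elastic. A price rise therefore reduces total revenue.

decrease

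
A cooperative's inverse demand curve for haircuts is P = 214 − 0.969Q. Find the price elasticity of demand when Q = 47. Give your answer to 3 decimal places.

-3.699

At Q = 47, P = 214 − 0.969(47) = 168.46.
dP/dQ = −0.969, so dQ/dP = 1/(−0.969) = -1.032.
ε = (dQ/dP)(P/Q) = (-1.032)(168.46/47).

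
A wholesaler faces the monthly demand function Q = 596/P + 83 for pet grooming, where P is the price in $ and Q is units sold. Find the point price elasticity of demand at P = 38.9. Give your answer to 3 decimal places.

At P = 38.9, Q = 98.321.
dQ/dP = −596/P² = -0.394.
ε = (dQ/dP)(P/Q) = (-0.394)(38.9/98.321).

-0.156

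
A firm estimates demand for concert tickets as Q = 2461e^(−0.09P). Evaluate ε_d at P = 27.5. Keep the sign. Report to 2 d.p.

At P = 27.5, Q = 207.125.
dQ/dP = −0.09·2461e^(−0.09P) = −0.09Q = -18.641.
ε = (dQ/dP)(P/Q) = (-18.641)(27.5/207.125).

-2.48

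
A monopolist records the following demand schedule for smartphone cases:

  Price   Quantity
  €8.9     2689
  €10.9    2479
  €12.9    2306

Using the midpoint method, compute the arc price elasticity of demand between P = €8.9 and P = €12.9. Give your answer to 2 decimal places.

At P = 8.9, Q = 2689; at P = 12.9, Q = 2306.
ΔQ = -383, ΔP = 4.0. Midpoints: P̄ = 10.90, Q̄ = 2497.5.
ε = (ΔQ/ΔP)(P̄/Q̄) = (-383/4.0)(10.90/2497.5).

-0.42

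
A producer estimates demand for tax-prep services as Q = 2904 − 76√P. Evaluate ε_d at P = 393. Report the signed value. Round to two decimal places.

At P = 393, Q = 1397.359.
dQ/dP = −76/(2√P) = -1.917.
ε = (dQ/dP)(P/Q) = (-1.917)(393/1397.359).

-0.54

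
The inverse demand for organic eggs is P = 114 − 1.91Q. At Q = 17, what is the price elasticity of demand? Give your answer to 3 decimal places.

At Q = 17, P = 114 − 1.91(17) = 81.53.
dP/dQ = −1.91, so dQ/dP = 1/(−1.91) = -0.524.
ε = (dQ/dP)(P/Q) = (-0.524)(81.53/17).

-2.511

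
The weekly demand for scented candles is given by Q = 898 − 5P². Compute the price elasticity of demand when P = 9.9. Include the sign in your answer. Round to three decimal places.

-2.403

At P = 9.9, Q = 407.950.
dQ/dP = −10P = -99.
ε = (dQ/dP)(P/Q) = (-99)(9.9/407.950).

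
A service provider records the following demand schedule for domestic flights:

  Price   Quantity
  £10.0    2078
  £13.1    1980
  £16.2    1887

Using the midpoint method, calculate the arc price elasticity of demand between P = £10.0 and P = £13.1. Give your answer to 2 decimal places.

-0.18

At P = 10.0, Q = 2078; at P = 13.1, Q = 1980.
ΔQ = -98, ΔP = 3.1. Midpoints: P̄ = 11.55, Q̄ = 2029.0.
ε = (ΔQ/ΔP)(P̄/Q̄) = (-98/3.1)(11.55/2029.0).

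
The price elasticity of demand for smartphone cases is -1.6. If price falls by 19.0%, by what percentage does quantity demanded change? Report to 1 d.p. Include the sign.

%ΔQ ≈ ε × %ΔP = (-1.6)(-19.0%) = 30.40%.

30.4%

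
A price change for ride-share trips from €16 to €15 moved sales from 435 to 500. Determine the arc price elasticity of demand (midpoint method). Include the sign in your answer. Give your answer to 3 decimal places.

ΔQ = 500 − 435 = 65; ΔP = 15 − 16 = -1.
Midpoints: P̄ = 15.50, Q̄ = 467.5.
ε = (ΔQ/ΔP)(P̄/Q̄) = (65/-1)(15.50/467.5).

-2.155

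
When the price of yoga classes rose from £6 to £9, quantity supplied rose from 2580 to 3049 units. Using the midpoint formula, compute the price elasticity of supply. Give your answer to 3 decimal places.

ΔQ = 3049 − 2580 = 469; ΔP = 9 − 6 = 3.
Midpoints: P̄ = 7.50, Q̄ = 2814.5.
ε_s = (ΔQ/ΔP)(P̄/Q̄) = (469/3)(7.50/2814.5).

0.417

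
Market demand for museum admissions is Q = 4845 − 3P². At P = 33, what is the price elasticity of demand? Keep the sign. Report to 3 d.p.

At P = 33, Q = 1578.
dQ/dP = −6P = -198.
ε = (dQ/dP)(P/Q) = (-198)(33/1578).

-4.141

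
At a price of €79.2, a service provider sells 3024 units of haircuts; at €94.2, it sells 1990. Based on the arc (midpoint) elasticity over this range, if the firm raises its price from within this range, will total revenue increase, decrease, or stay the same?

Arc ε = (-1034/15)(86.70/2507.0) ≈ -2.384.
|ε| = 2.38 > 1, so demand is elastic. A price rise therefore reduces total revenue.

decrease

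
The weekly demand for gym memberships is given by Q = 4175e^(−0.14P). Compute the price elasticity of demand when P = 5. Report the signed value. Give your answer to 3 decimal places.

At P = 5, Q = 2073.244.
dQ/dP = −0.14·4175e^(−0.14P) = −0.14Q = -290.254.
ε = (dQ/dP)(P/Q) = (-290.254)(5/2073.244).
|ε| < 1, so demand is inelastic at this price.

-0.700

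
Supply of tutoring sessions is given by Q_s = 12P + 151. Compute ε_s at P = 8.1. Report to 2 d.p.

0.39

At P = 8.1, Q_s = 248.20.
dQ_s/dP = 12.
ε_s = (dQ_s/dP)(P/Q_s) = (12)(8.1/248.20).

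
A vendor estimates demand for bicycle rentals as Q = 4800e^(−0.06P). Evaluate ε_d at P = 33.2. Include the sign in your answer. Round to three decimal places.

At P = 33.2, Q = 654.827.
dQ/dP = −0.06·4800e^(−0.06P) = −0.06Q = -39.290.
ε = (dQ/dP)(P/Q) = (-39.290)(33.2/654.827).

-1.992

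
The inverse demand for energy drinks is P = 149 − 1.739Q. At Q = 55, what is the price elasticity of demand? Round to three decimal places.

At Q = 55, P = 149 − 1.739(55) = 53.35.
dP/dQ = −1.739, so dQ/dP = 1/(−1.739) = -0.575.
ε = (dQ/dP)(P/Q) = (-0.575)(53.35/55).

-0.558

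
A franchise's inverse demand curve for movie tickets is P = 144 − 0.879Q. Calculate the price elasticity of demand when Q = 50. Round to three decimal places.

At Q = 50, P = 144 − 0.879(50) = 100.05.
dP/dQ = −0.879, so dQ/dP = 1/(−0.879) = -1.138.
ε = (dQ/dP)(P/Q) = (-1.138)(100.05/50).

-2.276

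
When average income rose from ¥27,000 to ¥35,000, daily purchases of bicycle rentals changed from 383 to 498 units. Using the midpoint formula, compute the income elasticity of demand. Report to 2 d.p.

1.01

ΔQ = 115, ΔI = 8000. Midpoints: Ī = 31,000, Q̄ = 440.5.
ε_I = (ΔQ/ΔI)(Ī/Q̄) = (115/8000)(31000/440.5).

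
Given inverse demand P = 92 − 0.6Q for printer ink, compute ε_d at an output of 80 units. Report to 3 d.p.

At Q = 80, P = 92 − 0.6(80) = 44.00.
dP/dQ = −0.6, so dQ/dP = 1/(−0.6) = -1.667.
ε = (dQ/dP)(P/Q) = (-1.667)(44.00/80).

-0.917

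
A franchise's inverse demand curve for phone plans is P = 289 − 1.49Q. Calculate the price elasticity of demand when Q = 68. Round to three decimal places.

At Q = 68, P = 289 − 1.49(68) = 187.68.
dP/dQ = −1.49, so dQ/dP = 1/(−1.49) = -0.671.
ε = (dQ/dP)(P/Q) = (-0.671)(187.68/68).

-1.852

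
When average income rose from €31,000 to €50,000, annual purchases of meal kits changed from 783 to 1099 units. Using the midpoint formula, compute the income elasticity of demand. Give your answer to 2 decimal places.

0.72

ΔQ = 316, ΔI = 19000. Midpoints: Ī = 40,500, Q̄ = 941.0.
ε_I = (ΔQ/ΔI)(Ī/Q̄) = (316/19000)(40500/941.0).
ε_I > 0, so the good is normal.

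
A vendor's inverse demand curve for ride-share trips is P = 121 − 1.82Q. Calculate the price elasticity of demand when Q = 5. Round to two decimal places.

At Q = 5, P = 121 − 1.82(5) = 111.90.
dP/dQ = −1.82, so dQ/dP = 1/(−1.82) = -0.549.
ε = (dQ/dP)(P/Q) = (-0.549)(111.90/5).

-12.30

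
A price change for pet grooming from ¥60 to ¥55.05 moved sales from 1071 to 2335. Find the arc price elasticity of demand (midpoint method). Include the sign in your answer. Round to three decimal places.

-8.625

ΔQ = 2335 − 1071 = 1264; ΔP = 55.05 − 60 = -4.95.
Midpoints: P̄ = 57.52, Q̄ = 1703.0.
ε = (ΔQ/ΔP)(P̄/Q̄) = (1264/-4.95)(57.52/1703.0).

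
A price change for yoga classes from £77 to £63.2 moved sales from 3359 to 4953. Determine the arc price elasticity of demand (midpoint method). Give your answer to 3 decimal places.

ΔQ = 4953 − 3359 = 1594; ΔP = 63.2 − 77 = -13.8.
Midpoints: P̄ = 70.10, Q̄ = 4156.0.
ε = (ΔQ/ΔP)(P̄/Q̄) = (1594/-13.8)(70.10/4156.0).

-1.948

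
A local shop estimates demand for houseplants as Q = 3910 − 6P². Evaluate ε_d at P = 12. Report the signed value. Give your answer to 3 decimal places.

At P = 12, Q = 3046.
dQ/dP = −12P = -144.
ε = (dQ/dP)(P/Q) = (-144)(12/3046).

-0.567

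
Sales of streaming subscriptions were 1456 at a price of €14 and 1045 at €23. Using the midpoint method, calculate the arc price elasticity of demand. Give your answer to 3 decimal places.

ΔQ = 1045 − 1456 = -411; ΔP = 23 − 14 = 9.
Midpoints: P̄ = 18.50, Q̄ = 1250.5.
ε = (ΔQ/ΔP)(P̄/Q̄) = (-411/9)(18.50/1250.5).

-0.676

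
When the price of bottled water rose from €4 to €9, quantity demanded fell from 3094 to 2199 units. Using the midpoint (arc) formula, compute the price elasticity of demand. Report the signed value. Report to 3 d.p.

-0.440

ΔQ = 2199 − 3094 = -895; ΔP = 9 − 4 = 5.
Midpoints: P̄ = 6.50, Q̄ = 2646.5.
ε = (ΔQ/ΔP)(P̄/Q̄) = (-895/5)(6.50/2646.5).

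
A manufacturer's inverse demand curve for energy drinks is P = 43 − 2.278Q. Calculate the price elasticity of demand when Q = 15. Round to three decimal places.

-0.258

At Q = 15, P = 43 − 2.278(15) = 8.83.
dP/dQ = −2.278, so dQ/dP = 1/(−2.278) = -0.439.
ε = (dQ/dP)(P/Q) = (-0.439)(8.83/15).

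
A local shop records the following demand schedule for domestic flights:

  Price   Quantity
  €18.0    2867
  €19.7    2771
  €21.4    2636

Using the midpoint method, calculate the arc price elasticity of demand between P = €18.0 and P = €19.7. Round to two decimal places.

At P = 18.0, Q = 2867; at P = 19.7, Q = 2771.
ΔQ = -96, ΔP = 1.7. Midpoints: P̄ = 18.85, Q̄ = 2819.0.
ε = (ΔQ/ΔP)(P̄/Q̄) = (-96/1.7)(18.85/2819.0).

-0.38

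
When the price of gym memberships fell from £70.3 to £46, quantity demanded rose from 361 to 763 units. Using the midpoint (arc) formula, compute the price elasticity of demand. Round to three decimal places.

-1.712

ΔQ = 763 − 361 = 402; ΔP = 46 − 70.3 = -24.3.
Midpoints: P̄ = 58.15, Q̄ = 562.0.
ε = (ΔQ/ΔP)(P̄/Q̄) = (402/-24.3)(58.15/562.0).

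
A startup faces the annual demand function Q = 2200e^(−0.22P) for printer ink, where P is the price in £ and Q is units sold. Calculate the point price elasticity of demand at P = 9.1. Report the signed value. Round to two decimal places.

At P = 9.1, Q = 297.143.
dQ/dP = −0.22·2200e^(−0.22P) = −0.22Q = -65.371.
ε = (dQ/dP)(P/Q) = (-65.371)(9.1/297.143).

-2.00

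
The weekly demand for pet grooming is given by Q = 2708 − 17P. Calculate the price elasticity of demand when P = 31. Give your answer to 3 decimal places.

At P = 31, Q = 2181.
dQ/dP = −17.
ε = (dQ/dP)(P/Q) = (-17)(31/2181).
|ε| < 1, so demand is inelastic at this price.

-0.242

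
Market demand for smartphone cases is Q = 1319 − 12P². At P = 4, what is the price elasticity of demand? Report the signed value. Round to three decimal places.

-0.341

At P = 4, Q = 1127.
dQ/dP = −24P = -96.
ε = (dQ/dP)(P/Q) = (-96)(4/1127).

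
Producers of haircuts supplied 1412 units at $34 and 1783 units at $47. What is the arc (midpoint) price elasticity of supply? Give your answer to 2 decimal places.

0.72

ΔQ = 1783 − 1412 = 371; ΔP = 47 − 34 = 13.
Midpoints: P̄ = 40.50, Q̄ = 1597.5.
ε_s = (ΔQ/ΔP)(P̄/Q̄) = (371/13)(40.50/1597.5).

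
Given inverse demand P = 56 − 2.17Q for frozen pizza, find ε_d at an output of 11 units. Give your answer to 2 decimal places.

At Q = 11, P = 56 − 2.17(11) = 32.13.
dP/dQ = −2.17, so dQ/dP = 1/(−2.17) = -0.461.
ε = (dQ/dP)(P/Q) = (-0.461)(32.13/11).

-1.35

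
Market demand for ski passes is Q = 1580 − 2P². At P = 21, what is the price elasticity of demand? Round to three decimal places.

-2.527

At P = 21, Q = 698.
dQ/dP = −4P = -84.
ε = (dQ/dP)(P/Q) = (-84)(21/698).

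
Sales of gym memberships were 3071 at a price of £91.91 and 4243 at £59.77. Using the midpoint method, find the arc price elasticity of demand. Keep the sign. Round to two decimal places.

ΔQ = 4243 − 3071 = 1172; ΔP = 59.77 − 91.91 = -32.14.
Midpoints: P̄ = 75.84, Q̄ = 3657.0.
ε = (ΔQ/ΔP)(P̄/Q̄) = (1172/-32.14)(75.84/3657.0).

-0.76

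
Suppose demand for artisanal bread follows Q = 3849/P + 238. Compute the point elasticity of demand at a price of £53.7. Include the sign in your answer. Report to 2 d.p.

At P = 53.7, Q = 309.676.
dQ/dP = −3849/P² = -1.335.
ε = (dQ/dP)(P/Q) = (-1.335)(53.7/309.676).
|ε| < 1, so demand is inelastic at this price.

-0.23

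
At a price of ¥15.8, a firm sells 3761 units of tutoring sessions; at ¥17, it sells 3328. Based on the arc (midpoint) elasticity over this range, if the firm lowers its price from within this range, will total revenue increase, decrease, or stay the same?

increase

Arc ε = (-433/1.2)(16.40/3544.5) ≈ -1.670.
|ε| = 1.67 > 1, so demand is elastic. A price cut therefore raises total revenue.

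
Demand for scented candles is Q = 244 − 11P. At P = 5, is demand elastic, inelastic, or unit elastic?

Q = 189, dQ/dP = -11.
ε = (dQ/dP)(P/Q) ≈ -0.291.
|ε| = 0.29 < 1.

inelastic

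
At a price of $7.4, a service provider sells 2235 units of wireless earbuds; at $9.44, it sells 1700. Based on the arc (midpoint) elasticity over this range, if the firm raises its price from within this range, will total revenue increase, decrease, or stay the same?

decrease

Arc ε = (-535/2.04)(8.42/1967.5) ≈ -1.122.
|ε| = 1.12 > 1, so demand is elastic. A price rise therefore reduces total revenue.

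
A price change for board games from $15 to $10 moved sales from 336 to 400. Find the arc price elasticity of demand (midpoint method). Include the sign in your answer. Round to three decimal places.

ΔQ = 400 − 336 = 64; ΔP = 10 − 15 = -5.
Midpoints: P̄ = 12.50, Q̄ = 368.0.
ε = (ΔQ/ΔP)(P̄/Q̄) = (64/-5)(12.50/368.0).

-0.435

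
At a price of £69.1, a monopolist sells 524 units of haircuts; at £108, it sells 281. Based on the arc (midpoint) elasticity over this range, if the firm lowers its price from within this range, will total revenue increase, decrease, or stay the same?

Arc ε = (-243/38.9)(88.55/402.5) ≈ -1.374.
|ε| = 1.37 > 1, so demand is elastic. A price cut therefore raises total revenue.

increase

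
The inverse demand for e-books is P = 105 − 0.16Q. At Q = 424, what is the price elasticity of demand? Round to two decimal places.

-0.55

At Q = 424, P = 105 − 0.16(424) = 37.16.
dP/dQ = −0.16, so dQ/dP = 1/(−0.16) = -6.250.
ε = (dQ/dP)(P/Q) = (-6.250)(37.16/424).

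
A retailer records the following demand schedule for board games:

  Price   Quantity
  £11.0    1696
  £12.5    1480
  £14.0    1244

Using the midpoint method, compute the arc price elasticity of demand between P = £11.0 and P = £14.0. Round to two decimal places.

At P = 11.0, Q = 1696; at P = 14.0, Q = 1244.
ΔQ = -452, ΔP = 3.0. Midpoints: P̄ = 12.50, Q̄ = 1470.0.
ε = (ΔQ/ΔP)(P̄/Q̄) = (-452/3.0)(12.50/1470.0).

-1.28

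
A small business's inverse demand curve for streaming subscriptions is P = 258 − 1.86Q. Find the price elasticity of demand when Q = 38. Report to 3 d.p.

-2.650

At Q = 38, P = 258 − 1.86(38) = 187.32.
dP/dQ = −1.86, so dQ/dP = 1/(−1.86) = -0.538.
ε = (dQ/dP)(P/Q) = (-0.538)(187.32/38).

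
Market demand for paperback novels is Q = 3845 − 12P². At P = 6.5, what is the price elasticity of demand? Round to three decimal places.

At P = 6.5, Q = 3338.
dQ/dP = −24P = -156.
ε = (dQ/dP)(P/Q) = (-156)(6.5/3338).
|ε| < 1, so demand is inelastic at this price.

-0.304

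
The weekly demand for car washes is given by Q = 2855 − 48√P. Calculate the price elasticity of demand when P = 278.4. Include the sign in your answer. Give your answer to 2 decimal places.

-0.19

At P = 278.4, Q = 2054.105.
dQ/dP = −48/(2√P) = -1.438.
ε = (dQ/dP)(P/Q) = (-1.438)(278.4/2054.105).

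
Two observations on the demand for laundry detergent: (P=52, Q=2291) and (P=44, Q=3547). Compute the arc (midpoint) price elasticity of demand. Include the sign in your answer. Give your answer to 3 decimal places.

ΔQ = 3547 − 2291 = 1256; ΔP = 44 − 52 = -8.
Midpoints: P̄ = 48.00, Q̄ = 2919.0.
ε = (ΔQ/ΔP)(P̄/Q̄) = (1256/-8)(48.00/2919.0).

-2.582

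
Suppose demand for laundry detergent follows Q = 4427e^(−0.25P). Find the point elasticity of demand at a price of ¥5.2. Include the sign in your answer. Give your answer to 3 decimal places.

-1.300

At P = 5.2, Q = 1206.498.
dQ/dP = −0.25·4427e^(−0.25P) = −0.25Q = -301.625.
ε = (dQ/dP)(P/Q) = (-301.625)(5.2/1206.498).
|ε| > 1, so demand is elastic at this price.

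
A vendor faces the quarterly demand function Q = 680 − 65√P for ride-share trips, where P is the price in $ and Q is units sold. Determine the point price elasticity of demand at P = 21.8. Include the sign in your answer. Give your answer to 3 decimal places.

-0.403

At P = 21.8, Q = 376.512.
dQ/dP = −65/(2√P) = -6.961.
ε = (dQ/dP)(P/Q) = (-6.961)(21.8/376.512).
|ε| < 1, so demand is inelastic at this price.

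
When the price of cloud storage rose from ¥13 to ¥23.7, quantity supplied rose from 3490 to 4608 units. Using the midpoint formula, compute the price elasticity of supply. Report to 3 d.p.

0.474

ΔQ = 4608 − 3490 = 1118; ΔP = 23.7 − 13 = 10.7.
Midpoints: P̄ = 18.35, Q̄ = 4049.0.
ε_s = (ΔQ/ΔP)(P̄/Q̄) = (1118/10.7)(18.35/4049.0).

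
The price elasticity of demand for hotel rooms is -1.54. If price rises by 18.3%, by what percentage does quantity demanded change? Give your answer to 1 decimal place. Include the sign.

-28.2%

%ΔQ ≈ ε × %ΔP = (-1.54)(18.3%) = -28.18%.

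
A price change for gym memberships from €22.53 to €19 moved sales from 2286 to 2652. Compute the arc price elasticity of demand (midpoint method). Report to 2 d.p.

ΔQ = 2652 − 2286 = 366; ΔP = 19 − 22.53 = -3.53.
Midpoints: P̄ = 20.77, Q̄ = 2469.0.
ε = (ΔQ/ΔP)(P̄/Q̄) = (366/-3.53)(20.77/2469.0).

-0.87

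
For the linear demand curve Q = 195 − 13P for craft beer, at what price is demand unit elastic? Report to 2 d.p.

7.50

For linear demand Q = a − bP, ε = −bP/(a − bP). |ε| = 1 when bP = a − bP, i.e. P = a/(2b).
P = 195/(2·13) = 195/26 = 7.5000.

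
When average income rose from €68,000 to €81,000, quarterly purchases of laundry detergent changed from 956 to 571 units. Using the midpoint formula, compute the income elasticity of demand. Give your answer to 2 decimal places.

-2.89

ΔQ = -385, ΔI = 13000. Midpoints: Ī = 74,500, Q̄ = 763.5.
ε_I = (ΔQ/ΔI)(Ī/Q̄) = (-385/13000)(74500/763.5).
ε_I < 0, so the good is inferior.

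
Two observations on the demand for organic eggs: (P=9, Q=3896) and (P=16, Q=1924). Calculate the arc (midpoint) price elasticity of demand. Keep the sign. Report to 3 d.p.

-1.210

ΔQ = 1924 − 3896 = -1972; ΔP = 16 − 9 = 7.
Midpoints: P̄ = 12.50, Q̄ = 2910.0.
ε = (ΔQ/ΔP)(P̄/Q̄) = (-1972/7)(12.50/2910.0).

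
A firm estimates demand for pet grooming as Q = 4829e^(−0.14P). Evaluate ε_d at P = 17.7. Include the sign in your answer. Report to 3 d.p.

At P = 17.7, Q = 405.206.
dQ/dP = −0.14·4829e^(−0.14P) = −0.14Q = -56.729.
ε = (dQ/dP)(P/Q) = (-56.729)(17.7/405.206).
|ε| > 1, so demand is elastic at this price.

-2.478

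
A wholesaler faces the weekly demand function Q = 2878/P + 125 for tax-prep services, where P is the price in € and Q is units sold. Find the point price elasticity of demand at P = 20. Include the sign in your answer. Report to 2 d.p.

At P = 20, Q = 268.900.
dQ/dP = −2878/P² = -7.195.
ε = (dQ/dP)(P/Q) = (-7.195)(20/268.900).
|ε| < 1, so demand is inelastic at this price.

-0.54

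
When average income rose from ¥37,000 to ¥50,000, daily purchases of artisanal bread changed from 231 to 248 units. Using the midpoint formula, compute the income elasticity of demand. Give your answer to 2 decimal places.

ΔQ = 17, ΔI = 13000. Midpoints: Ī = 43,500, Q̄ = 239.5.
ε_I = (ΔQ/ΔI)(Ī/Q̄) = (17/13000)(43500/239.5).

0.24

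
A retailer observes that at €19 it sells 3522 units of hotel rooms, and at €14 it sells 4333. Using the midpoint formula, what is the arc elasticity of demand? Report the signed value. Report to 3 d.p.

ΔQ = 4333 − 3522 = 811; ΔP = 14 − 19 = -5.
Midpoints: P̄ = 16.50, Q̄ = 3927.5.
ε = (ΔQ/ΔP)(P̄/Q̄) = (811/-5)(16.50/3927.5).

-0.681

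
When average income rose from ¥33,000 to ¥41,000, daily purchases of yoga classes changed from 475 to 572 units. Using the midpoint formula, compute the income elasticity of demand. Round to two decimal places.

0.86

ΔQ = 97, ΔI = 8000. Midpoints: Ī = 37,000, Q̄ = 523.5.
ε_I = (ΔQ/ΔI)(Ī/Q̄) = (97/8000)(37000/523.5).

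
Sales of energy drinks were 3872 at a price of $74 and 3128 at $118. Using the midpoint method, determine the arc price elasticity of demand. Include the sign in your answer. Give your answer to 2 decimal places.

ΔQ = 3128 − 3872 = -744; ΔP = 118 − 74 = 44.
Midpoints: P̄ = 96.00, Q̄ = 3500.0.
ε = (ΔQ/ΔP)(P̄/Q̄) = (-744/44)(96.00/3500.0).

-0.46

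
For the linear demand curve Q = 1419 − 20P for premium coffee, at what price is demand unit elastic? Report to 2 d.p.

For linear demand Q = a − bP, ε = −bP/(a − bP). |ε| = 1 when bP = a − bP, i.e. P = a/(2b).
P = 1419/(2·20) = 1419/40 = 35.4750.

35.48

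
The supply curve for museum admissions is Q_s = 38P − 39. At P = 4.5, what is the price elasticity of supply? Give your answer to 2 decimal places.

1.30

At P = 4.5, Q_s = 132.
dQ_s/dP = 38.
ε_s = (dQ_s/dP)(P/Q_s) = (38)(4.5/132).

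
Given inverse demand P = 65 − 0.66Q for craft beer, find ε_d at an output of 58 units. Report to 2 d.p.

-0.70

At Q = 58, P = 65 − 0.66(58) = 26.72.
dP/dQ = −0.66, so dQ/dP = 1/(−0.66) = -1.515.
ε = (dQ/dP)(P/Q) = (-1.515)(26.72/58).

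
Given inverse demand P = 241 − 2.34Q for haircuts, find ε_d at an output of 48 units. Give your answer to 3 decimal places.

-1.146

At Q = 48, P = 241 − 2.34(48) = 128.68.
dP/dQ = −2.34, so dQ/dP = 1/(−2.34) = -0.427.
ε = (dQ/dP)(P/Q) = (-0.427)(128.68/48).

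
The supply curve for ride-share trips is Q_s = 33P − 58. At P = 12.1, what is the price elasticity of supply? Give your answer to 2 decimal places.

At P = 12.1, Q_s = 341.30.
dQ_s/dP = 33.
ε_s = (dQ_s/dP)(P/Q_s) = (33)(12.1/341.30).

1.17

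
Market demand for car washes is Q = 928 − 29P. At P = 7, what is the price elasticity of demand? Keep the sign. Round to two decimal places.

-0.28

At P = 7, Q = 725.
dQ/dP = −29.
ε = (dQ/dP)(P/Q) = (-29)(7/725).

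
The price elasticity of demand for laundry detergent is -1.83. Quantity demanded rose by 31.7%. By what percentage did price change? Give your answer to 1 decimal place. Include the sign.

-17.3%

%ΔP ≈ %ΔQ / ε = (31.7%)/(-1.83) = -17.32%.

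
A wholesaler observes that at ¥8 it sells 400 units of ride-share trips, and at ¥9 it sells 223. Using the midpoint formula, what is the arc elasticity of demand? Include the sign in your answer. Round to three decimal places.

ΔQ = 223 − 400 = -177; ΔP = 9 − 8 = 1.
Midpoints: P̄ = 8.50, Q̄ = 311.5.
ε = (ΔQ/ΔP)(P̄/Q̄) = (-177/1)(8.50/311.5).

-4.830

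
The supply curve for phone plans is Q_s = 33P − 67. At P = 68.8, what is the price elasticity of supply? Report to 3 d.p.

1.030

At P = 68.8, Q_s = 2203.40.
dQ_s/dP = 33.
ε_s = (dQ_s/dP)(P/Q_s) = (33)(68.8/2203.40).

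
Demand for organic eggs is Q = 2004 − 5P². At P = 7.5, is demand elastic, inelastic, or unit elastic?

Q = 1722.750, dQ/dP = -75.
ε = (dQ/dP)(P/Q) ≈ -0.327.
|ε| = 0.33 < 1.

inelastic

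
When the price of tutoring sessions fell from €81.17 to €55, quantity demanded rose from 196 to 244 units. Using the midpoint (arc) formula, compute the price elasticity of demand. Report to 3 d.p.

-0.568

ΔQ = 244 − 196 = 48; ΔP = 55 − 81.17 = -26.17.
Midpoints: P̄ = 68.09, Q̄ = 220.0.
ε = (ΔQ/ΔP)(P̄/Q̄) = (48/-26.17)(68.09/220.0).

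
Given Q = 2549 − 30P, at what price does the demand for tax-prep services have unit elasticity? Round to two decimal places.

For linear demand Q = a − bP, ε = −bP/(a − bP). |ε| = 1 when bP = a − bP, i.e. P = a/(2b).
P = 2549/(2·30) = 2549/60 = 42.4833.

42.48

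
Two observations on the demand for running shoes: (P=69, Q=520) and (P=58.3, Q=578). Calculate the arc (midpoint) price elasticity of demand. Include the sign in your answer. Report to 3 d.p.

-0.628

ΔQ = 578 − 520 = 58; ΔP = 58.3 − 69 = -10.7.
Midpoints: P̄ = 63.65, Q̄ = 549.0.
ε = (ΔQ/ΔP)(P̄/Q̄) = (58/-10.7)(63.65/549.0).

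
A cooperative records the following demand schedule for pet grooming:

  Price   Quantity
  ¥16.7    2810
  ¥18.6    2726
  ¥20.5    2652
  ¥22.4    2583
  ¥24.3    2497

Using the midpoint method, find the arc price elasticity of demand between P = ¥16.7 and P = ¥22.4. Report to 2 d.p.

-0.29

At P = 16.7, Q = 2810; at P = 22.4, Q = 2583.
ΔQ = -227, ΔP = 5.7. Midpoints: P̄ = 19.55, Q̄ = 2696.5.
ε = (ΔQ/ΔP)(P̄/Q̄) = (-227/5.7)(19.55/2696.5).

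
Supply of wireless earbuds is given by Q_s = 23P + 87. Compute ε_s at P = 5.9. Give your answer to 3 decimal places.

0.609

At P = 5.9, Q_s = 222.70.
dQ_s/dP = 23.
ε_s = (dQ_s/dP)(P/Q_s) = (23)(5.9/222.70).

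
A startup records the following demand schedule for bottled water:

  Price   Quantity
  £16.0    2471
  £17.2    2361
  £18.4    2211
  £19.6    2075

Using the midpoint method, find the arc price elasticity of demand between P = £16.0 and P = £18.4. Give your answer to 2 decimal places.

At P = 16.0, Q = 2471; at P = 18.4, Q = 2211.
ΔQ = -260, ΔP = 2.4. Midpoints: P̄ = 17.20, Q̄ = 2341.0.
ε = (ΔQ/ΔP)(P̄/Q̄) = (-260/2.4)(17.20/2341.0).

-0.80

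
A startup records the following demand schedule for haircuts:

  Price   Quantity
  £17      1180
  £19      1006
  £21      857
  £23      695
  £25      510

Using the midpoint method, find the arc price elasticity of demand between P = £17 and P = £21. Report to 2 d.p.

At P = 17, Q = 1180; at P = 21, Q = 857.
ΔQ = -323, ΔP = 4. Midpoints: P̄ = 19.00, Q̄ = 1018.5.
ε = (ΔQ/ΔP)(P̄/Q̄) = (-323/4)(19.00/1018.5).

-1.51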